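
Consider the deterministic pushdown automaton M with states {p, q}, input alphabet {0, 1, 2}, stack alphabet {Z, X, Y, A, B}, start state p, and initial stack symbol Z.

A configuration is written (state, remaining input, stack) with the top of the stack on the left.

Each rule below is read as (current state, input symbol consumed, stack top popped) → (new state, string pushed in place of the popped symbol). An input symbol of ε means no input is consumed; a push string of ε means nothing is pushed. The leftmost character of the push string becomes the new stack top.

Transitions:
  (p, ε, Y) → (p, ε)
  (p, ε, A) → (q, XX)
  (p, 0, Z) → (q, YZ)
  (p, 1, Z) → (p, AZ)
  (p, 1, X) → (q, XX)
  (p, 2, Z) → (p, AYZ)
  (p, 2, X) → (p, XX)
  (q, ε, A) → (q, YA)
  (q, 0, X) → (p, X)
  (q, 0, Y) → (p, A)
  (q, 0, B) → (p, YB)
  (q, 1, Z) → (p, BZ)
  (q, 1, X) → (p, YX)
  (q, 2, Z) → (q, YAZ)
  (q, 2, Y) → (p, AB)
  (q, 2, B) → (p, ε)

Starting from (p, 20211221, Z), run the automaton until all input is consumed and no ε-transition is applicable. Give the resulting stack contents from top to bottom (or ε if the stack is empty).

XXXXXXXYZ

(p, 20211221, Z) ⊢ (p, 0211221, AYZ) ⊢ (q, 0211221, XXYZ) ⊢ (p, 211221, XXYZ) ⊢ (p, 11221, XXXYZ) ⊢ (q, 1221, XXXXYZ) ⊢ (p, 221, YXXXXYZ) ⊢ (p, 221, XXXXYZ) ⊢ (p, 21, XXXXXYZ) ⊢ (p, 1, XXXXXXYZ) ⊢ (q, ε, XXXXXXXYZ)
All input consumed in state q with stack XXXXXXXYZ.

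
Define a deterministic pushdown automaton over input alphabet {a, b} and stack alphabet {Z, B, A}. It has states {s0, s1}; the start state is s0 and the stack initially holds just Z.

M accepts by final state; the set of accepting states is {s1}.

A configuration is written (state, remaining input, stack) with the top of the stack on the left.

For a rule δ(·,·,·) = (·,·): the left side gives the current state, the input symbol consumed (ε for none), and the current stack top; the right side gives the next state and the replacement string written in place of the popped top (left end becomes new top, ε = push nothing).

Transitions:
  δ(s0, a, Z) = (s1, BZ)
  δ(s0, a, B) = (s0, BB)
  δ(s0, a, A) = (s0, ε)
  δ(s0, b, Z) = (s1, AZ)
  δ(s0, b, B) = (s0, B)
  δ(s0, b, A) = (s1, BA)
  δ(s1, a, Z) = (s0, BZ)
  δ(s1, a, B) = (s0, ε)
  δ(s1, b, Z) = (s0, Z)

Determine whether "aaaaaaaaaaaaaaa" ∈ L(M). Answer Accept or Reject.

(s0, aaaaaaaaaaaaaaa, Z)
  read a, top Z: go to s1, push BZ → (s1, aaaaaaaaaaaaaa, BZ)
  read a, top B: go to s0, push ε → (s0, aaaaaaaaaaaaa, Z)
  read a, top Z: go to s1, push BZ → (s1, aaaaaaaaaaaa, BZ)
  read a, top B: go to s0, push ε → (s0, aaaaaaaaaaa, Z)
  read a, top Z: go to s1, push BZ → (s1, aaaaaaaaaa, BZ)
  read a, top B: go to s0, push ε → (s0, aaaaaaaaa, Z)
  read a, top Z: go to s1, push BZ → (s1, aaaaaaaa, BZ)
  read a, top B: go to s0, push ε → (s0, aaaaaaa, Z)
  read a, top Z: go to s1, push BZ → (s1, aaaaaa, BZ)
  read a, top B: go to s0, push ε → (s0, aaaaa, Z)
  read a, top Z: go to s1, push BZ → (s1, aaaa, BZ)
  read a, top B: go to s0, push ε → (s0, aaa, Z)
  read a, top Z: go to s1, push BZ → (s1, aa, BZ)
  read a, top B: go to s0, push ε → (s0, a, Z)
  read a, top Z: go to s1, push BZ → (s1, ε, BZ)
All input consumed; state s1 ∈ F.

Accept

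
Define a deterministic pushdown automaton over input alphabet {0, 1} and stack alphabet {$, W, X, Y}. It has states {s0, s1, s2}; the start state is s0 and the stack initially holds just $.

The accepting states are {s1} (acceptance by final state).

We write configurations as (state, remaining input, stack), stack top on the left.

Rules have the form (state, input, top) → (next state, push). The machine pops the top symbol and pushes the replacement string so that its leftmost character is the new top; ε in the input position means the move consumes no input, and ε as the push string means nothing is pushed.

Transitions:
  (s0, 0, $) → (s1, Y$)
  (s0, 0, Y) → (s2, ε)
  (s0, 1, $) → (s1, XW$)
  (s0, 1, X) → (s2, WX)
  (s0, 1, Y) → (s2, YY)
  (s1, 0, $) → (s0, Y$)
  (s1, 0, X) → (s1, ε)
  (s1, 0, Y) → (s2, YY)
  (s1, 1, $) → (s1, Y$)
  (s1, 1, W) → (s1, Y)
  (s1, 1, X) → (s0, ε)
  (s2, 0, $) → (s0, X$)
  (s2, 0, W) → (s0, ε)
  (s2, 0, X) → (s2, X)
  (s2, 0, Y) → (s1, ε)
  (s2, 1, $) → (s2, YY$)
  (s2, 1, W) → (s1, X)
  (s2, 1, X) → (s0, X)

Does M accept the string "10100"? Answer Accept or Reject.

Accept

(s0, 10100, $)
  read 1, top $: go to s1, push XW$ → (s1, 0100, XW$)
  read 0, top X: go to s1, push ε → (s1, 100, W$)
  read 1, top W: go to s1, push Y → (s1, 00, Y$)
  read 0, top Y: go to s2, push YY → (s2, 0, YY$)
  read 0, top Y: go to s1, push ε → (s1, ε, Y$)
All input consumed; state s1 ∈ F.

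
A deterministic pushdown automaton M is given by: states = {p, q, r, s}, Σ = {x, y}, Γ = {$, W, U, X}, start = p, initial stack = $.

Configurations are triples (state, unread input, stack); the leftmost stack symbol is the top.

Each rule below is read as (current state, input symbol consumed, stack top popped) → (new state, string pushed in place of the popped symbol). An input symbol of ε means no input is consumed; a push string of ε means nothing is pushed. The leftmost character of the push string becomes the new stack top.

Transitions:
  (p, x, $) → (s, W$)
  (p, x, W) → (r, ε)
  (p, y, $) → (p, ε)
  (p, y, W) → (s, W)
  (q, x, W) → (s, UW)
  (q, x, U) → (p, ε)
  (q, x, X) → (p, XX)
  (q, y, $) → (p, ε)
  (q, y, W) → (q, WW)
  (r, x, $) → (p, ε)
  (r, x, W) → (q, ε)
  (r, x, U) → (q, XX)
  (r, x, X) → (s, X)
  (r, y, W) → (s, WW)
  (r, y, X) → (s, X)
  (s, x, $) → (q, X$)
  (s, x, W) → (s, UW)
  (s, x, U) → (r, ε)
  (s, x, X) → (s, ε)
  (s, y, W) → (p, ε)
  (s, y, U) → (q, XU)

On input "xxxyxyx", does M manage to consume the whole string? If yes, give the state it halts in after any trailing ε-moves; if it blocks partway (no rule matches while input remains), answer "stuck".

p

(p, xxxyxyx, $) ⊢ (s, xxyxyx, W$) ⊢ (s, xyxyx, UW$) ⊢ (r, yxyx, W$) ⊢ (s, xyx, WW$) ⊢ (s, yx, UWW$) ⊢ (q, x, XUWW$) ⊢ (p, ε, XXUWW$)
All input consumed; M is in state p.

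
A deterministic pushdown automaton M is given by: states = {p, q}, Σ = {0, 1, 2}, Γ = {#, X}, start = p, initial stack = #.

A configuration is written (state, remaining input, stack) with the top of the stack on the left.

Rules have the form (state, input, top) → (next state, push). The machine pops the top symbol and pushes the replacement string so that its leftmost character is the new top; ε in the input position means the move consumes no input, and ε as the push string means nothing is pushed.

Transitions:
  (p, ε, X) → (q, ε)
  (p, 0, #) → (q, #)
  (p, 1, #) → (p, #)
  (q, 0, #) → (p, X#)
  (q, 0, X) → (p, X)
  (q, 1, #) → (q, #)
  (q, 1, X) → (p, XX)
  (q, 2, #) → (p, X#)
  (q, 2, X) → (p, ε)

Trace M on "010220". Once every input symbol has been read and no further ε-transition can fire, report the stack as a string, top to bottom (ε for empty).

(p, 010220, #)
  read 0, top #: go to q, push # → (q, 10220, #)
  read 1, top #: go to q, push # → (q, 0220, #)
  read 0, top #: go to p, push X# → (p, 220, X#)
  ε-move, top X: go to q, push ε → (q, 220, #)
  read 2, top #: go to p, push X# → (p, 20, X#)
  ε-move, top X: go to q, push ε → (q, 20, #)
  read 2, top #: go to p, push X# → (p, 0, X#)
  ε-move, top X: go to q, push ε → (q, 0, #)
  read 0, top #: go to p, push X# → (p, ε, X#)
  ε-move, top X: go to q, push ε → (q, ε, #)
All input consumed in state q with stack #.

#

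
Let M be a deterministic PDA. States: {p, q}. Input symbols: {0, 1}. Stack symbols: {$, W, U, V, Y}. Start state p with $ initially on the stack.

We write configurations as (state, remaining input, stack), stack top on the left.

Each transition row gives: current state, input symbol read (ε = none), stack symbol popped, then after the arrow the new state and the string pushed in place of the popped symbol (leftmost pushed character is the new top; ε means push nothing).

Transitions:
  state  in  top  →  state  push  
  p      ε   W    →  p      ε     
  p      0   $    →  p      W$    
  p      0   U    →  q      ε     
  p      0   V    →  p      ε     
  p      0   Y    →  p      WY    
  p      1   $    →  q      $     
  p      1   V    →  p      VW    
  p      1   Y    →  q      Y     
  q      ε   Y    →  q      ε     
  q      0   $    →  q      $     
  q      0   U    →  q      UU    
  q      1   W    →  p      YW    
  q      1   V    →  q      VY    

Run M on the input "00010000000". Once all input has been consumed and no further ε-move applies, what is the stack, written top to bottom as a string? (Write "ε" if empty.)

$

(p, 00010000000, $)
  read 0, top $: go to p, push W$ → (p, 0010000000, W$)
  ε-move, top W: go to p, push ε → (p, 0010000000, $)
  read 0, top $: go to p, push W$ → (p, 010000000, W$)
  ε-move, top W: go to p, push ε → (p, 010000000, $)
  read 0, top $: go to p, push W$ → (p, 10000000, W$)
  ε-move, top W: go to p, push ε → (p, 10000000, $)
  read 1, top $: go to q, push $ → (q, 0000000, $)
  read 0, top $: go to q, push $ → (q, 000000, $)
  read 0, top $: go to q, push $ → (q, 00000, $)
  read 0, top $: go to q, push $ → (q, 0000, $)
  read 0, top $: go to q, push $ → (q, 000, $)
  read 0, top $: go to q, push $ → (q, 00, $)
  read 0, top $: go to q, push $ → (q, 0, $)
  read 0, top $: go to q, push $ → (q, ε, $)
All input consumed in state q with stack $.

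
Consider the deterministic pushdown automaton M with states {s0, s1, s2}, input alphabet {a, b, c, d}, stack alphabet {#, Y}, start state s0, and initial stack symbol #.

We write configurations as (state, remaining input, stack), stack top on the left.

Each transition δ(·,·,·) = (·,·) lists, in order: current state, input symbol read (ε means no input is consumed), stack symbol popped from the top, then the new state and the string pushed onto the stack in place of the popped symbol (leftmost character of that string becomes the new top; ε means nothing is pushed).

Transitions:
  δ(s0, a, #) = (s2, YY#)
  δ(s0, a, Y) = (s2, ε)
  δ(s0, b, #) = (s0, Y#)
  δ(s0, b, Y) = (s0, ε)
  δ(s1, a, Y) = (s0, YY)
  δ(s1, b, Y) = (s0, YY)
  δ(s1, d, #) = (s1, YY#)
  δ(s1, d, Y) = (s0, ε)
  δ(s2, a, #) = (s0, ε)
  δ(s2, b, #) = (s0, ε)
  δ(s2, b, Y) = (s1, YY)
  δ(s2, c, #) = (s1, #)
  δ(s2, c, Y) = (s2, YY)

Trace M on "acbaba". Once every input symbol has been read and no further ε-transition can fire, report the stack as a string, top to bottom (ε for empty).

YYY#

(s0, acbaba, #)
  read a, top #: go to s2, push YY# → (s2, cbaba, YY#)
  read c, top Y: go to s2, push YY → (s2, baba, YYY#)
  read b, top Y: go to s1, push YY → (s1, aba, YYYY#)
  read a, top Y: go to s0, push YY → (s0, ba, YYYYY#)
  read b, top Y: go to s0, push ε → (s0, a, YYYY#)
  read a, top Y: go to s2, push ε → (s2, ε, YYY#)
All input consumed in state s2 with stack YYY#.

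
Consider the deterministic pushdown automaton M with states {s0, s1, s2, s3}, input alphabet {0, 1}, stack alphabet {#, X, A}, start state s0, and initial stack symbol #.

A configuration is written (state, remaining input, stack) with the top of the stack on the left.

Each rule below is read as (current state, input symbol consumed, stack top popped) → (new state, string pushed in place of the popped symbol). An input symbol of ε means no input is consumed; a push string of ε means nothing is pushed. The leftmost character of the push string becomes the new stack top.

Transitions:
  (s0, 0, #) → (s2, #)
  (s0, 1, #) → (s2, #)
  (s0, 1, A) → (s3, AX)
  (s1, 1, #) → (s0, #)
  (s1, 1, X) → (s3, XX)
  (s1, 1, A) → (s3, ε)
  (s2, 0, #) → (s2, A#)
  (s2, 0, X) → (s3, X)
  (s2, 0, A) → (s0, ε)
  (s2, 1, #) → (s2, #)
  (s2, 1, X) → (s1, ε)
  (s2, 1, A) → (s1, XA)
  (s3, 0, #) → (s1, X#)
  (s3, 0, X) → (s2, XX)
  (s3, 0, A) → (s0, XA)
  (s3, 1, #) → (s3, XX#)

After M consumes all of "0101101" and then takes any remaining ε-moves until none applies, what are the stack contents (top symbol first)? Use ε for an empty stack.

XXA#

(s0, 0101101, #)
  read 0, top #: go to s2, push # → (s2, 101101, #)
  read 1, top #: go to s2, push # → (s2, 01101, #)
  read 0, top #: go to s2, push A# → (s2, 1101, A#)
  read 1, top A: go to s1, push XA → (s1, 101, XA#)
  read 1, top X: go to s3, push XX → (s3, 01, XXA#)
  read 0, top X: go to s2, push XX → (s2, 1, XXXA#)
  read 1, top X: go to s1, push ε → (s1, ε, XXA#)
All input consumed in state s1 with stack XXA#.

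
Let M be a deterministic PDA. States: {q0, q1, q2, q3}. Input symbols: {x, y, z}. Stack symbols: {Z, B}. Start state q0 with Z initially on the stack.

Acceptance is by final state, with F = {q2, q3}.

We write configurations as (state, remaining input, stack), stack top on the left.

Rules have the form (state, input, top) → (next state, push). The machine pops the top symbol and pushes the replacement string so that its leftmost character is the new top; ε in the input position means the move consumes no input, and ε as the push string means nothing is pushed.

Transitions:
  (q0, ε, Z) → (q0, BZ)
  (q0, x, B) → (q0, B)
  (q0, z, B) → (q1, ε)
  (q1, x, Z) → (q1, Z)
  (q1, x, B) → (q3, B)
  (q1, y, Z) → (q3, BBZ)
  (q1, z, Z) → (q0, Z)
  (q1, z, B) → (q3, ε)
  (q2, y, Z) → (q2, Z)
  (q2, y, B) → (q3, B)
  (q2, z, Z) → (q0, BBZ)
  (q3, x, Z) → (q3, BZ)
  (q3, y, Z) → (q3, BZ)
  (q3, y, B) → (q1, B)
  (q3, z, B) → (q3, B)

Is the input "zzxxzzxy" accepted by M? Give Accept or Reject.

(q0, zzxxzzxy, Z)
  ε-move, top Z: go to q0, push BZ → (q0, zzxxzzxy, BZ)
  read z, top B: go to q1, push ε → (q1, zxxzzxy, Z)
  read z, top Z: go to q0, push Z → (q0, xxzzxy, Z)
  ε-move, top Z: go to q0, push BZ → (q0, xxzzxy, BZ)
  read x, top B: go to q0, push B → (q0, xzzxy, BZ)
  read x, top B: go to q0, push B → (q0, zzxy, BZ)
  read z, top B: go to q1, push ε → (q1, zxy, Z)
  read z, top Z: go to q0, push Z → (q0, xy, Z)
  ε-move, top Z: go to q0, push BZ → (q0, xy, BZ)
  read x, top B: go to q0, push B → (q0, y, BZ)
No transition applies at (q0, y, BZ); input not fully consumed.

Reject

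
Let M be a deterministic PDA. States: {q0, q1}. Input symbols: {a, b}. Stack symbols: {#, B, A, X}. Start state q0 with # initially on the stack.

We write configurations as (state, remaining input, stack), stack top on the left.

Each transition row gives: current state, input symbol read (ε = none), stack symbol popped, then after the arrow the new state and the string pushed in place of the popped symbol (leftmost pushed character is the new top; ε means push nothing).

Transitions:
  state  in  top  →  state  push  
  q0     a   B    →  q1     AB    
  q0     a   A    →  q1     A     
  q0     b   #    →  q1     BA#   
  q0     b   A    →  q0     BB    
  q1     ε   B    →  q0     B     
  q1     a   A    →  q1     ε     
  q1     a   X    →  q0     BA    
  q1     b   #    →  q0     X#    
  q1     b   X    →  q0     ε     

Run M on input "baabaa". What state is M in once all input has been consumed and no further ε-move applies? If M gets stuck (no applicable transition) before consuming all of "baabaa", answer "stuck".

(q0, baabaa, #) ⊢ (q1, aabaa, BA#) ⊢ (q0, aabaa, BA#) ⊢ (q1, abaa, ABA#) ⊢ (q1, baa, BA#) ⊢ (q0, baa, BA#)
No transition for (q0, b, top B); M blocks with input baa remaining.

stuck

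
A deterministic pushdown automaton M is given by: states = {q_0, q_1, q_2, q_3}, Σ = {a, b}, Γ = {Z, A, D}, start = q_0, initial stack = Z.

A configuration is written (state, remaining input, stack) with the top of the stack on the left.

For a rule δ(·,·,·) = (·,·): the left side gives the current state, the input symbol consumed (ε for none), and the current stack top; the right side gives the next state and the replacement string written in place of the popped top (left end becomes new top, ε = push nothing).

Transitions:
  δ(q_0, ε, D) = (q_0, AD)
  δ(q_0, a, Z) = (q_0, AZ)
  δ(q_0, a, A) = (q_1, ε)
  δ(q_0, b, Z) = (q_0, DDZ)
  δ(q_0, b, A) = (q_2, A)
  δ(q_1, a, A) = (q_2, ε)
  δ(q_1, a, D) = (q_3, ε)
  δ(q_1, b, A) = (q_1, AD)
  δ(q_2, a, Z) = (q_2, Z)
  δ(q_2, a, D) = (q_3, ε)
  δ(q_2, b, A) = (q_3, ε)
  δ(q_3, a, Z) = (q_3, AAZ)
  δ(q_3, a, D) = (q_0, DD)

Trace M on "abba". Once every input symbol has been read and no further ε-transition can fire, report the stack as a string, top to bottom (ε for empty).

AAZ

(q_0, abba, Z)
  read a, top Z: go to q_0, push AZ → (q_0, bba, AZ)
  read b, top A: go to q_2, push A → (q_2, ba, AZ)
  read b, top A: go to q_3, push ε → (q_3, a, Z)
  read a, top Z: go to q_3, push AAZ → (q_3, ε, AAZ)
All input consumed in state q_3 with stack AAZ.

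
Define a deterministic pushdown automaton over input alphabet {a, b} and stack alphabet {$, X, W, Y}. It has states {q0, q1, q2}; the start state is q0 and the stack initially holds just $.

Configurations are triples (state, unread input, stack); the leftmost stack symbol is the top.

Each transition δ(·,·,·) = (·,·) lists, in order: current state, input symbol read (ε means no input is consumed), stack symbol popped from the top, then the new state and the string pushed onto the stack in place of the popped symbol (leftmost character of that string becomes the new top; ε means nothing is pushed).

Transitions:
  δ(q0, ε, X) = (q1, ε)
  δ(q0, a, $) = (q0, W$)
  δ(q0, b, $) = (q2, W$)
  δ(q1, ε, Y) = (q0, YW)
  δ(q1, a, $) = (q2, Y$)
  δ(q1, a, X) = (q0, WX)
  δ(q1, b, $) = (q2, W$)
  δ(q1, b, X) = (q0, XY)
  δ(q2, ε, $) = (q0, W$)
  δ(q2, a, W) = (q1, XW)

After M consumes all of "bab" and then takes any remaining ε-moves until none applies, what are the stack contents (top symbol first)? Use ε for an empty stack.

(q0, bab, $)
  read b, top $: go to q2, push W$ → (q2, ab, W$)
  read a, top W: go to q1, push XW → (q1, b, XW$)
  read b, top X: go to q0, push XY → (q0, ε, XYW$)
  ε-move, top X: go to q1, push ε → (q1, ε, YW$)
  ε-move, top Y: go to q0, push YW → (q0, ε, YWW$)
All input consumed in state q0 with stack YWW$.

YWW$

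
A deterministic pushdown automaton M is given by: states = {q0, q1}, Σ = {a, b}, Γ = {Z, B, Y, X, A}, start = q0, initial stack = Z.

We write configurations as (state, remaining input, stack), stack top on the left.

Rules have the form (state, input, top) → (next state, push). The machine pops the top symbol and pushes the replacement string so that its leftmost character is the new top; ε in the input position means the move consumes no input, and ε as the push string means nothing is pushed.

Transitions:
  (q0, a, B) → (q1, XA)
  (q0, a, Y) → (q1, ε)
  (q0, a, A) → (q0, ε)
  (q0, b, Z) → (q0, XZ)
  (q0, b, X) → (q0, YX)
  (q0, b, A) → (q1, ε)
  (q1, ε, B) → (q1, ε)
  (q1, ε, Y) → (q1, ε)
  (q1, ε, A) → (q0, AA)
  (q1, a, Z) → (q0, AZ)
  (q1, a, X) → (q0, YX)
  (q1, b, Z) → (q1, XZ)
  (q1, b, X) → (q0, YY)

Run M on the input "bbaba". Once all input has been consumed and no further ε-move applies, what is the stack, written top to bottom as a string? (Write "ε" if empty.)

(q0, bbaba, Z) ⊢ (q0, baba, XZ) ⊢ (q0, aba, YXZ) ⊢ (q1, ba, XZ) ⊢ (q0, a, YYZ) ⊢ (q1, ε, YZ) ⊢ (q1, ε, Z)
All input consumed in state q1 with stack Z.

Z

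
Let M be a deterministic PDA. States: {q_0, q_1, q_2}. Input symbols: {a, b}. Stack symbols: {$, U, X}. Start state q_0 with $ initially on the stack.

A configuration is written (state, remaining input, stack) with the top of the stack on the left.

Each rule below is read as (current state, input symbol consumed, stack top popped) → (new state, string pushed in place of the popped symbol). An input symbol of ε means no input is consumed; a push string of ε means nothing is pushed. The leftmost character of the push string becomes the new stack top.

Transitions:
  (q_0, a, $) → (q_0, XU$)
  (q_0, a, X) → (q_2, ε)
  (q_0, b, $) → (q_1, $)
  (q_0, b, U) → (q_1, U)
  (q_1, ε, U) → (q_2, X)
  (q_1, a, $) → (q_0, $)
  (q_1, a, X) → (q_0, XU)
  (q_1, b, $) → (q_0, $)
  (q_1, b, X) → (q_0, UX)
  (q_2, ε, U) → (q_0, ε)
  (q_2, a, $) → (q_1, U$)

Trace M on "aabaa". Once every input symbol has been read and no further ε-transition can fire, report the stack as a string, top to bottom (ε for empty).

XU$

(q_0, aabaa, $)
  read a, top $: go to q_0, push XU$ → (q_0, abaa, XU$)
  read a, top X: go to q_2, push ε → (q_2, baa, U$)
  ε-move, top U: go to q_0, push ε → (q_0, baa, $)
  read b, top $: go to q_1, push $ → (q_1, aa, $)
  read a, top $: go to q_0, push $ → (q_0, a, $)
  read a, top $: go to q_0, push XU$ → (q_0, ε, XU$)
All input consumed in state q_0 with stack XU$.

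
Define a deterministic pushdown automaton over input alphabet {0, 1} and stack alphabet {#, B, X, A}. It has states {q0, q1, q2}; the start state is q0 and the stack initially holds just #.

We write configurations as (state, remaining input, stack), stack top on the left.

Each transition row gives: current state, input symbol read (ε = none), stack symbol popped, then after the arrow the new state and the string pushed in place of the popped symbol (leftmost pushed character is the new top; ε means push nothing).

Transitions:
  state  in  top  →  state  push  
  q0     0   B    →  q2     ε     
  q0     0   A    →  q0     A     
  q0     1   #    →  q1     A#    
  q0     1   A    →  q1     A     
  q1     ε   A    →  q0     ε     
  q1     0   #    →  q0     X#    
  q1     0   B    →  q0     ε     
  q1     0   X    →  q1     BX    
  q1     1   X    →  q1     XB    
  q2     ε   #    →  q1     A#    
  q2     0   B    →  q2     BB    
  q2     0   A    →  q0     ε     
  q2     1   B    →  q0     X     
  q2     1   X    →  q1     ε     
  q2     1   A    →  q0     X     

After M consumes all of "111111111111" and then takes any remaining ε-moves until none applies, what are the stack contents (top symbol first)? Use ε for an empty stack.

(q0, 111111111111, #) ⊢ (q1, 11111111111, A#) ⊢ (q0, 11111111111, #) ⊢ (q1, 1111111111, A#) ⊢ (q0, 1111111111, #) ⊢ (q1, 111111111, A#) ⊢ (q0, 111111111, #) ⊢ (q1, 11111111, A#) ⊢ (q0, 11111111, #) ⊢ (q1, 1111111, A#) ⊢ (q0, 1111111, #) ⊢ (q1, 111111, A#) ⊢ (q0, 111111, #) ⊢ (q1, 11111, A#) ⊢ (q0, 11111, #) ⊢ (q1, 1111, A#) ⊢ (q0, 1111, #) ⊢ (q1, 111, A#) ⊢ (q0, 111, #) ⊢ (q1, 11, A#) ⊢ (q0, 11, #) ⊢ (q1, 1, A#) ⊢ (q0, 1, #) ⊢ (q1, ε, A#) ⊢ (q0, ε, #)
All input consumed in state q0 with stack #.

#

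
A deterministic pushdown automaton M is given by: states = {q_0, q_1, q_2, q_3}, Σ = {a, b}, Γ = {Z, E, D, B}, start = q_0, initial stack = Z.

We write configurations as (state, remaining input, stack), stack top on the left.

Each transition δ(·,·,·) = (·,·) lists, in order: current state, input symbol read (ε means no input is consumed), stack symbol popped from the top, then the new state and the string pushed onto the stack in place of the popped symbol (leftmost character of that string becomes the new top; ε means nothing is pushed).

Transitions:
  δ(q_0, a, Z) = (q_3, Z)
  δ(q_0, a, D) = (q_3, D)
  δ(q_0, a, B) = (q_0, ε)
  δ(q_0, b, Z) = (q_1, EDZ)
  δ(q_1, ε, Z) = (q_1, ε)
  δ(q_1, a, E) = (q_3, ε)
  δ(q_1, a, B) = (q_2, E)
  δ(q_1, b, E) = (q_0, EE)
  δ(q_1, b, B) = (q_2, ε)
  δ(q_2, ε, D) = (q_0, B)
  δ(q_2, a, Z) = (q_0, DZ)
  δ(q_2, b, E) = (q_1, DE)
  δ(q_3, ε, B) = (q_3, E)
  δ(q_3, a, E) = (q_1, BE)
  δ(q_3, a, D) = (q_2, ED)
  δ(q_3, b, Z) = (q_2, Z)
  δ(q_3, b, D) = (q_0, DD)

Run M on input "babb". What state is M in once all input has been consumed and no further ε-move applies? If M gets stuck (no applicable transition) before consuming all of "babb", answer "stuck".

stuck

(q_0, babb, Z)
  read b, top Z: go to q_1, push EDZ → (q_1, abb, EDZ)
  read a, top E: go to q_3, push ε → (q_3, bb, DZ)
  read b, top D: go to q_0, push DD → (q_0, b, DDZ)
No transition for (q_0, b, top D); M blocks with input b remaining.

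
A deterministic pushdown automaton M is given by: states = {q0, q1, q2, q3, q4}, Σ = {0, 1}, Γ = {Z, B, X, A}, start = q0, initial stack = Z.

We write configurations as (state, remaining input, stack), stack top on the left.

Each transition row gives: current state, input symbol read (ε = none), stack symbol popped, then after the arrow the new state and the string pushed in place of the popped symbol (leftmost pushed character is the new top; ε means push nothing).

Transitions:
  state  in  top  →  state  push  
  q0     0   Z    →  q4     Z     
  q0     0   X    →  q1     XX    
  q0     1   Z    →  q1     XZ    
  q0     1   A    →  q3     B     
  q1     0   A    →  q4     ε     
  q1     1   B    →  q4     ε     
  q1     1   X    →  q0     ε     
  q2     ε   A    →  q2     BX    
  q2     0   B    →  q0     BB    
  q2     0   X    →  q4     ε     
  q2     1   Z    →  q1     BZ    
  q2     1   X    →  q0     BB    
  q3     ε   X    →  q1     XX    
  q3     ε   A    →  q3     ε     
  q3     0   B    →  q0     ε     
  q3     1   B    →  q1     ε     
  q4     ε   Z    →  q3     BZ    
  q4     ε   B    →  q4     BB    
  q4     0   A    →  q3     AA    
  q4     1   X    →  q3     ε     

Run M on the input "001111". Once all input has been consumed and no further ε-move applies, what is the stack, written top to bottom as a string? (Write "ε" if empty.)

(q0, 001111, Z)
  read 0, top Z: go to q4, push Z → (q4, 01111, Z)
  ε-move, top Z: go to q3, push BZ → (q3, 01111, BZ)
  read 0, top B: go to q0, push ε → (q0, 1111, Z)
  read 1, top Z: go to q1, push XZ → (q1, 111, XZ)
  read 1, top X: go to q0, push ε → (q0, 11, Z)
  read 1, top Z: go to q1, push XZ → (q1, 1, XZ)
  read 1, top X: go to q0, push ε → (q0, ε, Z)
All input consumed in state q0 with stack Z.

Z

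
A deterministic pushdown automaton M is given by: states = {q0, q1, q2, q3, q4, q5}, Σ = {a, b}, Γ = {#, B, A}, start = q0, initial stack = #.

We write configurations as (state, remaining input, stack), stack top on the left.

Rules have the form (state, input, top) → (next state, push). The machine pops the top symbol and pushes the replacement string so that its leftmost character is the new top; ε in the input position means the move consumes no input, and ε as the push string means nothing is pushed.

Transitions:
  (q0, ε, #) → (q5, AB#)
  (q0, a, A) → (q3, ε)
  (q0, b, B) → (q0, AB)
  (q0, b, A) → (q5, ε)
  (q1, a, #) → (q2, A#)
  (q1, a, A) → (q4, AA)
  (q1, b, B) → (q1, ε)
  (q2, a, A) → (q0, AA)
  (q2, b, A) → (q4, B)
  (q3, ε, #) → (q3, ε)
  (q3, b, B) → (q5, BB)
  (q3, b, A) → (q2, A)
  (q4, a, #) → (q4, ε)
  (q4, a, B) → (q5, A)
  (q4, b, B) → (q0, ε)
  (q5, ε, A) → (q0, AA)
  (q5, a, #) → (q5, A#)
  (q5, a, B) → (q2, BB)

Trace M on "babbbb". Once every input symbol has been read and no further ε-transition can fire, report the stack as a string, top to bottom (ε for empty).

(q0, babbbb, #) ⊢ (q5, babbbb, AB#) ⊢ (q0, babbbb, AAB#) ⊢ (q5, abbbb, AB#) ⊢ (q0, abbbb, AAB#) ⊢ (q3, bbbb, AB#) ⊢ (q2, bbb, AB#) ⊢ (q4, bb, BB#) ⊢ (q0, b, B#) ⊢ (q0, ε, AB#)
All input consumed in state q0 with stack AB#.

AB#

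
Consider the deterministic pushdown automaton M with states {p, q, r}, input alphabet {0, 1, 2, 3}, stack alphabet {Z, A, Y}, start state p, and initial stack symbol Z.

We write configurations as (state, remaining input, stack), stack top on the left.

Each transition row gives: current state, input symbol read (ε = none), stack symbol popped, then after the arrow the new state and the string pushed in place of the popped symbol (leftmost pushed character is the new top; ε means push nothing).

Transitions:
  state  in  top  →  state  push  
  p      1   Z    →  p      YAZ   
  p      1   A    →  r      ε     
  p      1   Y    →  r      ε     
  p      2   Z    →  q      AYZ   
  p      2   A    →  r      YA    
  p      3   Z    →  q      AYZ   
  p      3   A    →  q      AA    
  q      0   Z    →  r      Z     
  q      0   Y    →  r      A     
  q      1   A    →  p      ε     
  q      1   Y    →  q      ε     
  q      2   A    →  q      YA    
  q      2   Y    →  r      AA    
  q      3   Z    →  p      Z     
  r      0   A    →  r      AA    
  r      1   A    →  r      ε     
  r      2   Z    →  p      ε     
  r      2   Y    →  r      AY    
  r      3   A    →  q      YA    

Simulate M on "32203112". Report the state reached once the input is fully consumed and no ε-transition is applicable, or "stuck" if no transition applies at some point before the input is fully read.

(p, 32203112, Z)
  read 3, top Z: go to q, push AYZ → (q, 2203112, AYZ)
  read 2, top A: go to q, push YA → (q, 203112, YAYZ)
  read 2, top Y: go to r, push AA → (r, 03112, AAAYZ)
  read 0, top A: go to r, push AA → (r, 3112, AAAAYZ)
  read 3, top A: go to q, push YA → (q, 112, YAAAAYZ)
  read 1, top Y: go to q, push ε → (q, 12, AAAAYZ)
  read 1, top A: go to p, push ε → (p, 2, AAAYZ)
  read 2, top A: go to r, push YA → (r, ε, YAAAYZ)
All input consumed; M is in state r.

r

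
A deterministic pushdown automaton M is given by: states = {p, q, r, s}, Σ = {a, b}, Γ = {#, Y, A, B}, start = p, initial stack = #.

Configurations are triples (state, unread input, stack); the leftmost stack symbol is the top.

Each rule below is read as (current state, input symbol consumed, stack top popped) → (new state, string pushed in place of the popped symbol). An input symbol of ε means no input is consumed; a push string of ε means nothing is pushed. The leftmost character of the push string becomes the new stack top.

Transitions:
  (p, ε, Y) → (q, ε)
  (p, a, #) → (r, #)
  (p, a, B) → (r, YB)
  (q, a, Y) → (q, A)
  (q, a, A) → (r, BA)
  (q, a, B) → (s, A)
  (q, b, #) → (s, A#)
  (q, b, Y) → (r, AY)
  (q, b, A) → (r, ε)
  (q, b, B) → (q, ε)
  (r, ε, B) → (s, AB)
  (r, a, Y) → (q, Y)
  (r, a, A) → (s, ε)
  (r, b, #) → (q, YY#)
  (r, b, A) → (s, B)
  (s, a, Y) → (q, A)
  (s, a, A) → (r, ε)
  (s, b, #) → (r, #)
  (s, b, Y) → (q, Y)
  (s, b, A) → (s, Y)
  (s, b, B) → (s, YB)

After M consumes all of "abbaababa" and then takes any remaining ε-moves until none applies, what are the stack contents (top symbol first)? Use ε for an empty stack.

Y#

(p, abbaababa, #)
  read a, top #: go to r, push # → (r, bbaababa, #)
  read b, top #: go to q, push YY# → (q, baababa, YY#)
  read b, top Y: go to r, push AY → (r, aababa, AYY#)
  read a, top A: go to s, push ε → (s, ababa, YY#)
  read a, top Y: go to q, push A → (q, baba, AY#)
  read b, top A: go to r, push ε → (r, aba, Y#)
  read a, top Y: go to q, push Y → (q, ba, Y#)
  read b, top Y: go to r, push AY → (r, a, AY#)
  read a, top A: go to s, push ε → (s, ε, Y#)
All input consumed in state s with stack Y#.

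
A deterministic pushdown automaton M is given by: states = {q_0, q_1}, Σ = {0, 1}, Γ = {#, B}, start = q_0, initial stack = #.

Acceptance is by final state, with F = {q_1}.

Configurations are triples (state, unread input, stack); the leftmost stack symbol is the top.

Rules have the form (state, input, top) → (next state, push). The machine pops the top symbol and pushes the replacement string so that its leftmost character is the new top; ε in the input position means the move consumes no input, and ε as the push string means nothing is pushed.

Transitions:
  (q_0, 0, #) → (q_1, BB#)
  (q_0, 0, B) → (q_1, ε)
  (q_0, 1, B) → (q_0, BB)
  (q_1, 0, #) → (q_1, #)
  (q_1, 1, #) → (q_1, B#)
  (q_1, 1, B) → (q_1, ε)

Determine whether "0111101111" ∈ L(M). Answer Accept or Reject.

(q_0, 0111101111, #)
  read 0, top #: go to q_1, push BB# → (q_1, 111101111, BB#)
  read 1, top B: go to q_1, push ε → (q_1, 11101111, B#)
  read 1, top B: go to q_1, push ε → (q_1, 1101111, #)
  read 1, top #: go to q_1, push B# → (q_1, 101111, B#)
  read 1, top B: go to q_1, push ε → (q_1, 01111, #)
  read 0, top #: go to q_1, push # → (q_1, 1111, #)
  read 1, top #: go to q_1, push B# → (q_1, 111, B#)
  read 1, top B: go to q_1, push ε → (q_1, 11, #)
  read 1, top #: go to q_1, push B# → (q_1, 1, B#)
  read 1, top B: go to q_1, push ε → (q_1, ε, #)
All input consumed; state q_1 ∈ F.

Accept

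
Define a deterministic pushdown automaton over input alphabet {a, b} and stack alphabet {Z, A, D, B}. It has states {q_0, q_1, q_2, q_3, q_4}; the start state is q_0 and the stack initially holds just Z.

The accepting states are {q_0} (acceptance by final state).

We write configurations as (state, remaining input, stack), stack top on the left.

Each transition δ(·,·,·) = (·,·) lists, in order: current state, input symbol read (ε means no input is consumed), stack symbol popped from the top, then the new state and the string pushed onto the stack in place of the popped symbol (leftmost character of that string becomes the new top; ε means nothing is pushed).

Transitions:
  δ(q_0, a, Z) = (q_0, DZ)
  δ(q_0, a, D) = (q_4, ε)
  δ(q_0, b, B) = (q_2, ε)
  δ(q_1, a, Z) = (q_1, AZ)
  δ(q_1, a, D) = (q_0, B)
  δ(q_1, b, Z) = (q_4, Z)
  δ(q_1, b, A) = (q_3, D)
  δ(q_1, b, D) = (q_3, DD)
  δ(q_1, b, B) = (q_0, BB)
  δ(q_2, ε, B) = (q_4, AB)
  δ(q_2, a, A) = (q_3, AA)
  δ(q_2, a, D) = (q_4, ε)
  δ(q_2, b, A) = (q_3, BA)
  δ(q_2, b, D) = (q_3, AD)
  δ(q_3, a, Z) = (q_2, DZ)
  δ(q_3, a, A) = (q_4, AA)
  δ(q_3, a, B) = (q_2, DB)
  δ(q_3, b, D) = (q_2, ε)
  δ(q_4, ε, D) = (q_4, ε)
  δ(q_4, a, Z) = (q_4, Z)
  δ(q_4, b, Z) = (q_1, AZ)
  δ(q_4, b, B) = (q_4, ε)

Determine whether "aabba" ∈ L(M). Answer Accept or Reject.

Reject

(q_0, aabba, Z)
  read a, top Z: go to q_0, push DZ → (q_0, abba, DZ)
  read a, top D: go to q_4, push ε → (q_4, bba, Z)
  read b, top Z: go to q_1, push AZ → (q_1, ba, AZ)
  read b, top A: go to q_3, push D → (q_3, a, DZ)
No transition applies at (q_3, a, DZ); input not fully consumed.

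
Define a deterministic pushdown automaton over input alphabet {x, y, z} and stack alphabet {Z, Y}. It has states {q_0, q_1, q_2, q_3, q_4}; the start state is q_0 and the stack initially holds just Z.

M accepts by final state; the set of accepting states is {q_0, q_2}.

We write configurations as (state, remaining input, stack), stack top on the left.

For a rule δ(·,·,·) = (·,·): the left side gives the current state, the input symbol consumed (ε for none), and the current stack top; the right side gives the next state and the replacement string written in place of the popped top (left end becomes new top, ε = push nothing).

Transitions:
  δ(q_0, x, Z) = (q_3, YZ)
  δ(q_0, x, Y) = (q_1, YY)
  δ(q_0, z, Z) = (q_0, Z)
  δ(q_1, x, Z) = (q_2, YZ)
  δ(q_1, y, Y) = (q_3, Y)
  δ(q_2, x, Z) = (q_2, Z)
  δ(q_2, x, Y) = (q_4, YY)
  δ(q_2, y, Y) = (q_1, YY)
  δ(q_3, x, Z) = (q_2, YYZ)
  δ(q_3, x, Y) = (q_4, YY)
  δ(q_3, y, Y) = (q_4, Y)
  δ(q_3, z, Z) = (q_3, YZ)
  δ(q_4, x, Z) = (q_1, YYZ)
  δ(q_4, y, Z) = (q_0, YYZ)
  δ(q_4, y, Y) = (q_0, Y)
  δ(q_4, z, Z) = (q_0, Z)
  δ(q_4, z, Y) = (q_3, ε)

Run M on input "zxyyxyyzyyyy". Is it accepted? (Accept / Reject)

Reject

(q_0, zxyyxyyzyyyy, Z) ⊢ (q_0, xyyxyyzyyyy, Z) ⊢ (q_3, yyxyyzyyyy, YZ) ⊢ (q_4, yxyyzyyyy, YZ) ⊢ (q_0, xyyzyyyy, YZ) ⊢ (q_1, yyzyyyy, YYZ) ⊢ (q_3, yzyyyy, YYZ) ⊢ (q_4, zyyyy, YYZ) ⊢ (q_3, yyyy, YZ) ⊢ (q_4, yyy, YZ) ⊢ (q_0, yy, YZ)
No transition applies at (q_0, yy, YZ); input not fully consumed.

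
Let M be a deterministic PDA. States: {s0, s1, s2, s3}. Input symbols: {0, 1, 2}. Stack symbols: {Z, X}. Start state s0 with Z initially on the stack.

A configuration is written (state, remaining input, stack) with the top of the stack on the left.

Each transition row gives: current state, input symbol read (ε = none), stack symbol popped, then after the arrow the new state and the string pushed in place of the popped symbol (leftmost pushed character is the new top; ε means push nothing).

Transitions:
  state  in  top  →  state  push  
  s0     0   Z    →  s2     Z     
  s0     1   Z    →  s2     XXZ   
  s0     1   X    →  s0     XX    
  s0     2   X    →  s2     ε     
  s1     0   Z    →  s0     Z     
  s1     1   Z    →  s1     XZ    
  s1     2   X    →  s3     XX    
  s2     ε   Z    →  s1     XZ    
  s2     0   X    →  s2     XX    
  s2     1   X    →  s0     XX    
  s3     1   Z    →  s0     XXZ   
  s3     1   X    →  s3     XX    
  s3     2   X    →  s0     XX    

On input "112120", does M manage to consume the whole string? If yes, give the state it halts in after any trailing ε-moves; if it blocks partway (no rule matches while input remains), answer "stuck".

s2

(s0, 112120, Z)
  read 1, top Z: go to s2, push XXZ → (s2, 12120, XXZ)
  read 1, top X: go to s0, push XX → (s0, 2120, XXXZ)
  read 2, top X: go to s2, push ε → (s2, 120, XXZ)
  read 1, top X: go to s0, push XX → (s0, 20, XXXZ)
  read 2, top X: go to s2, push ε → (s2, 0, XXZ)
  read 0, top X: go to s2, push XX → (s2, ε, XXXZ)
All input consumed; M is in state s2.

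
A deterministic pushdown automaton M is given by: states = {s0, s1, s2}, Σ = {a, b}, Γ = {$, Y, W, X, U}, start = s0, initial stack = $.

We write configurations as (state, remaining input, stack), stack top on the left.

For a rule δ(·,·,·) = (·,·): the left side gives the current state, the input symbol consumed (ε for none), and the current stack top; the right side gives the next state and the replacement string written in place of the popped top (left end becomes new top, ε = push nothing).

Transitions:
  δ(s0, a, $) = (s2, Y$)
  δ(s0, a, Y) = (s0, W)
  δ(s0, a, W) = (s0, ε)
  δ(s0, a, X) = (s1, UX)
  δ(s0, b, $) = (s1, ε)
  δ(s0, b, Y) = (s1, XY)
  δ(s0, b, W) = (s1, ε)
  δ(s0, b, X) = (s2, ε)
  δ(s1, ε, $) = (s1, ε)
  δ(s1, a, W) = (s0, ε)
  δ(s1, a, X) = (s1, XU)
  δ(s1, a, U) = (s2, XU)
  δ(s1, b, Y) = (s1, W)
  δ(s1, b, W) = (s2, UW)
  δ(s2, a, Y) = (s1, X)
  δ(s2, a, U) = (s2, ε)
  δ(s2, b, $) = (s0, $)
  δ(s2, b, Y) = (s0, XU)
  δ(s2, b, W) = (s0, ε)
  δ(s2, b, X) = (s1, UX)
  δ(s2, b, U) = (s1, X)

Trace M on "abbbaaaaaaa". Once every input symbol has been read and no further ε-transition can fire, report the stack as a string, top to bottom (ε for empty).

(s0, abbbaaaaaaa, $)
  read a, top $: go to s2, push Y$ → (s2, bbbaaaaaaa, Y$)
  read b, top Y: go to s0, push XU → (s0, bbaaaaaaa, XU$)
  read b, top X: go to s2, push ε → (s2, baaaaaaa, U$)
  read b, top U: go to s1, push X → (s1, aaaaaaa, X$)
  read a, top X: go to s1, push XU → (s1, aaaaaa, XU$)
  read a, top X: go to s1, push XU → (s1, aaaaa, XUU$)
  read a, top X: go to s1, push XU → (s1, aaaa, XUUU$)
  read a, top X: go to s1, push XU → (s1, aaa, XUUUU$)
  read a, top X: go to s1, push XU → (s1, aa, XUUUUU$)
  read a, top X: go to s1, push XU → (s1, a, XUUUUUU$)
  read a, top X: go to s1, push XU → (s1, ε, XUUUUUUU$)
All input consumed in state s1 with stack XUUUUUUU$.

XUUUUUUU$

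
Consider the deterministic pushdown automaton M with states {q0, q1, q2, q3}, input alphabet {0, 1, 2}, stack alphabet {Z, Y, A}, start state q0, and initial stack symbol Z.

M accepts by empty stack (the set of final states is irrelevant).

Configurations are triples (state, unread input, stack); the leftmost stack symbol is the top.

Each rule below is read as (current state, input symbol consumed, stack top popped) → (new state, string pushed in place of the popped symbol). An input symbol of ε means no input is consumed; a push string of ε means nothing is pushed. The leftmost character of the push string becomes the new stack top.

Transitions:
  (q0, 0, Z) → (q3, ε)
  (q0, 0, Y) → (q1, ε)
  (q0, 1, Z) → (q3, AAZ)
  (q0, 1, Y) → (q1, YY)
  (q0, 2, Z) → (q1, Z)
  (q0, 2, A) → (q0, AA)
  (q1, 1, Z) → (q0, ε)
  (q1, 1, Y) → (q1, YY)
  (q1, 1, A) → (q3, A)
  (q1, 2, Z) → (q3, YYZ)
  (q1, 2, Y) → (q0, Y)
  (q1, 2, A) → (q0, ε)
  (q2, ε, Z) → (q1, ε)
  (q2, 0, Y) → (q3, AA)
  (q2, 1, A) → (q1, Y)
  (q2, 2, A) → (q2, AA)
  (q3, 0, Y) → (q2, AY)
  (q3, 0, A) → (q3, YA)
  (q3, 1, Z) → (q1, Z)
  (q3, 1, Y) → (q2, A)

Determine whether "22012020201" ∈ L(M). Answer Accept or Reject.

Accept

(q0, 22012020201, Z) ⊢ (q1, 2012020201, Z) ⊢ (q3, 012020201, YYZ) ⊢ (q2, 12020201, AYYZ) ⊢ (q1, 2020201, YYYZ) ⊢ (q0, 020201, YYYZ) ⊢ (q1, 20201, YYZ) ⊢ (q0, 0201, YYZ) ⊢ (q1, 201, YZ) ⊢ (q0, 01, YZ) ⊢ (q1, 1, Z) ⊢ (q0, ε, ε)
All input consumed and the stack is empty.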